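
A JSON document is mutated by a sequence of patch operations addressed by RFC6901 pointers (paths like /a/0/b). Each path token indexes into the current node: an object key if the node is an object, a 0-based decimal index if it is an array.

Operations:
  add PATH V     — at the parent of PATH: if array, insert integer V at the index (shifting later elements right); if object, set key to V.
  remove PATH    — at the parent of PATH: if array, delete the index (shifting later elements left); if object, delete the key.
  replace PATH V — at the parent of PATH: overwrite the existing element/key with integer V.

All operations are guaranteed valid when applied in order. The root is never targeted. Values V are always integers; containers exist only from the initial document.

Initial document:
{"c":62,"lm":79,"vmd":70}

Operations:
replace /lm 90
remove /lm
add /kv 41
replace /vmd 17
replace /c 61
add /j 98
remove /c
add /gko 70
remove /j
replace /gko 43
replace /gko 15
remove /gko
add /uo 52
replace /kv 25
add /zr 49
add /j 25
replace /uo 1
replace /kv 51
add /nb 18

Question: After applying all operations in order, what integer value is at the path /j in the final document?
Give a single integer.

After op 1 (replace /lm 90): {"c":62,"lm":90,"vmd":70}
After op 2 (remove /lm): {"c":62,"vmd":70}
After op 3 (add /kv 41): {"c":62,"kv":41,"vmd":70}
After op 4 (replace /vmd 17): {"c":62,"kv":41,"vmd":17}
After op 5 (replace /c 61): {"c":61,"kv":41,"vmd":17}
After op 6 (add /j 98): {"c":61,"j":98,"kv":41,"vmd":17}
After op 7 (remove /c): {"j":98,"kv":41,"vmd":17}
After op 8 (add /gko 70): {"gko":70,"j":98,"kv":41,"vmd":17}
After op 9 (remove /j): {"gko":70,"kv":41,"vmd":17}
After op 10 (replace /gko 43): {"gko":43,"kv":41,"vmd":17}
After op 11 (replace /gko 15): {"gko":15,"kv":41,"vmd":17}
After op 12 (remove /gko): {"kv":41,"vmd":17}
After op 13 (add /uo 52): {"kv":41,"uo":52,"vmd":17}
After op 14 (replace /kv 25): {"kv":25,"uo":52,"vmd":17}
After op 15 (add /zr 49): {"kv":25,"uo":52,"vmd":17,"zr":49}
After op 16 (add /j 25): {"j":25,"kv":25,"uo":52,"vmd":17,"zr":49}
After op 17 (replace /uo 1): {"j":25,"kv":25,"uo":1,"vmd":17,"zr":49}
After op 18 (replace /kv 51): {"j":25,"kv":51,"uo":1,"vmd":17,"zr":49}
After op 19 (add /nb 18): {"j":25,"kv":51,"nb":18,"uo":1,"vmd":17,"zr":49}
Value at /j: 25

Answer: 25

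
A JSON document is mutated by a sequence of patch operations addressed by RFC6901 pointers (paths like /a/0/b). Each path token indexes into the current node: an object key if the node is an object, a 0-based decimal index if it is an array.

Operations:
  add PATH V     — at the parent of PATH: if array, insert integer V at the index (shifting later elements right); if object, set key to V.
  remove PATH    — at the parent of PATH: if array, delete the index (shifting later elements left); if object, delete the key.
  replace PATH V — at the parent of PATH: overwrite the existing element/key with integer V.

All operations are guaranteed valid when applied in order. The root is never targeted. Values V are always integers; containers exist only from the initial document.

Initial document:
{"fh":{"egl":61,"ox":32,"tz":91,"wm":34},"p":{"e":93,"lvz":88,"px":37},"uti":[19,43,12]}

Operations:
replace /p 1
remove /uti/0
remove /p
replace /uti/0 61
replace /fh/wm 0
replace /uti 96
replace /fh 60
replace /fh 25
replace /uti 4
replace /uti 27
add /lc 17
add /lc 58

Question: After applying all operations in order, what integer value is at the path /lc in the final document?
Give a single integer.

After op 1 (replace /p 1): {"fh":{"egl":61,"ox":32,"tz":91,"wm":34},"p":1,"uti":[19,43,12]}
After op 2 (remove /uti/0): {"fh":{"egl":61,"ox":32,"tz":91,"wm":34},"p":1,"uti":[43,12]}
After op 3 (remove /p): {"fh":{"egl":61,"ox":32,"tz":91,"wm":34},"uti":[43,12]}
After op 4 (replace /uti/0 61): {"fh":{"egl":61,"ox":32,"tz":91,"wm":34},"uti":[61,12]}
After op 5 (replace /fh/wm 0): {"fh":{"egl":61,"ox":32,"tz":91,"wm":0},"uti":[61,12]}
After op 6 (replace /uti 96): {"fh":{"egl":61,"ox":32,"tz":91,"wm":0},"uti":96}
After op 7 (replace /fh 60): {"fh":60,"uti":96}
After op 8 (replace /fh 25): {"fh":25,"uti":96}
After op 9 (replace /uti 4): {"fh":25,"uti":4}
After op 10 (replace /uti 27): {"fh":25,"uti":27}
After op 11 (add /lc 17): {"fh":25,"lc":17,"uti":27}
After op 12 (add /lc 58): {"fh":25,"lc":58,"uti":27}
Value at /lc: 58

Answer: 58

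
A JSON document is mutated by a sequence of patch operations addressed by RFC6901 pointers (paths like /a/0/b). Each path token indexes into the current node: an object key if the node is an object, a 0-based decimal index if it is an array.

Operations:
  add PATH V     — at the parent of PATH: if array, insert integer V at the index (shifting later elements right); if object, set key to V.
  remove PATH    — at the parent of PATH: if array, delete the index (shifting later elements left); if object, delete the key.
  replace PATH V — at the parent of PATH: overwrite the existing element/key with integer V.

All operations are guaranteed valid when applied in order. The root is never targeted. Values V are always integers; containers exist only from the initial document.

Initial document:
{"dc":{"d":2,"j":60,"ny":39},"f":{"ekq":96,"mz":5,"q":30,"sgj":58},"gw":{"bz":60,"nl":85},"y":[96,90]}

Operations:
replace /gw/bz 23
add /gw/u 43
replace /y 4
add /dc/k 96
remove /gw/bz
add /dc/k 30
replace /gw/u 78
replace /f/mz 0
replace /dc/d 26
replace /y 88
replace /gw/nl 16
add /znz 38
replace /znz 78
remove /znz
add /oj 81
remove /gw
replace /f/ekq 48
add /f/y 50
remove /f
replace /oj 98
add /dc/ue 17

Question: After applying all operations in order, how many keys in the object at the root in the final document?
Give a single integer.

After op 1 (replace /gw/bz 23): {"dc":{"d":2,"j":60,"ny":39},"f":{"ekq":96,"mz":5,"q":30,"sgj":58},"gw":{"bz":23,"nl":85},"y":[96,90]}
After op 2 (add /gw/u 43): {"dc":{"d":2,"j":60,"ny":39},"f":{"ekq":96,"mz":5,"q":30,"sgj":58},"gw":{"bz":23,"nl":85,"u":43},"y":[96,90]}
After op 3 (replace /y 4): {"dc":{"d":2,"j":60,"ny":39},"f":{"ekq":96,"mz":5,"q":30,"sgj":58},"gw":{"bz":23,"nl":85,"u":43},"y":4}
After op 4 (add /dc/k 96): {"dc":{"d":2,"j":60,"k":96,"ny":39},"f":{"ekq":96,"mz":5,"q":30,"sgj":58},"gw":{"bz":23,"nl":85,"u":43},"y":4}
After op 5 (remove /gw/bz): {"dc":{"d":2,"j":60,"k":96,"ny":39},"f":{"ekq":96,"mz":5,"q":30,"sgj":58},"gw":{"nl":85,"u":43},"y":4}
After op 6 (add /dc/k 30): {"dc":{"d":2,"j":60,"k":30,"ny":39},"f":{"ekq":96,"mz":5,"q":30,"sgj":58},"gw":{"nl":85,"u":43},"y":4}
After op 7 (replace /gw/u 78): {"dc":{"d":2,"j":60,"k":30,"ny":39},"f":{"ekq":96,"mz":5,"q":30,"sgj":58},"gw":{"nl":85,"u":78},"y":4}
After op 8 (replace /f/mz 0): {"dc":{"d":2,"j":60,"k":30,"ny":39},"f":{"ekq":96,"mz":0,"q":30,"sgj":58},"gw":{"nl":85,"u":78},"y":4}
After op 9 (replace /dc/d 26): {"dc":{"d":26,"j":60,"k":30,"ny":39},"f":{"ekq":96,"mz":0,"q":30,"sgj":58},"gw":{"nl":85,"u":78},"y":4}
After op 10 (replace /y 88): {"dc":{"d":26,"j":60,"k":30,"ny":39},"f":{"ekq":96,"mz":0,"q":30,"sgj":58},"gw":{"nl":85,"u":78},"y":88}
After op 11 (replace /gw/nl 16): {"dc":{"d":26,"j":60,"k":30,"ny":39},"f":{"ekq":96,"mz":0,"q":30,"sgj":58},"gw":{"nl":16,"u":78},"y":88}
After op 12 (add /znz 38): {"dc":{"d":26,"j":60,"k":30,"ny":39},"f":{"ekq":96,"mz":0,"q":30,"sgj":58},"gw":{"nl":16,"u":78},"y":88,"znz":38}
After op 13 (replace /znz 78): {"dc":{"d":26,"j":60,"k":30,"ny":39},"f":{"ekq":96,"mz":0,"q":30,"sgj":58},"gw":{"nl":16,"u":78},"y":88,"znz":78}
After op 14 (remove /znz): {"dc":{"d":26,"j":60,"k":30,"ny":39},"f":{"ekq":96,"mz":0,"q":30,"sgj":58},"gw":{"nl":16,"u":78},"y":88}
After op 15 (add /oj 81): {"dc":{"d":26,"j":60,"k":30,"ny":39},"f":{"ekq":96,"mz":0,"q":30,"sgj":58},"gw":{"nl":16,"u":78},"oj":81,"y":88}
After op 16 (remove /gw): {"dc":{"d":26,"j":60,"k":30,"ny":39},"f":{"ekq":96,"mz":0,"q":30,"sgj":58},"oj":81,"y":88}
After op 17 (replace /f/ekq 48): {"dc":{"d":26,"j":60,"k":30,"ny":39},"f":{"ekq":48,"mz":0,"q":30,"sgj":58},"oj":81,"y":88}
After op 18 (add /f/y 50): {"dc":{"d":26,"j":60,"k":30,"ny":39},"f":{"ekq":48,"mz":0,"q":30,"sgj":58,"y":50},"oj":81,"y":88}
After op 19 (remove /f): {"dc":{"d":26,"j":60,"k":30,"ny":39},"oj":81,"y":88}
After op 20 (replace /oj 98): {"dc":{"d":26,"j":60,"k":30,"ny":39},"oj":98,"y":88}
After op 21 (add /dc/ue 17): {"dc":{"d":26,"j":60,"k":30,"ny":39,"ue":17},"oj":98,"y":88}
Size at the root: 3

Answer: 3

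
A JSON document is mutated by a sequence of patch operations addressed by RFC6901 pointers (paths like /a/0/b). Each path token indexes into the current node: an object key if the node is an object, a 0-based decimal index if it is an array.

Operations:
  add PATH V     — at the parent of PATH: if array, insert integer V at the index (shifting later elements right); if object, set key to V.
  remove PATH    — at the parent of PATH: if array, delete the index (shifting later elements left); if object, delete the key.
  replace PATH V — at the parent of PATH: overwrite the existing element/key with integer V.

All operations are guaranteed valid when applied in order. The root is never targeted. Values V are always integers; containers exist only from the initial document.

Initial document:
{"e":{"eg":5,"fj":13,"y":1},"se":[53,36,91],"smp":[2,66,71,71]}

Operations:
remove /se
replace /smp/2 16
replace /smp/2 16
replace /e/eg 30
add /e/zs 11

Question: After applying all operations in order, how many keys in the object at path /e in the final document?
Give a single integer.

After op 1 (remove /se): {"e":{"eg":5,"fj":13,"y":1},"smp":[2,66,71,71]}
After op 2 (replace /smp/2 16): {"e":{"eg":5,"fj":13,"y":1},"smp":[2,66,16,71]}
After op 3 (replace /smp/2 16): {"e":{"eg":5,"fj":13,"y":1},"smp":[2,66,16,71]}
After op 4 (replace /e/eg 30): {"e":{"eg":30,"fj":13,"y":1},"smp":[2,66,16,71]}
After op 5 (add /e/zs 11): {"e":{"eg":30,"fj":13,"y":1,"zs":11},"smp":[2,66,16,71]}
Size at path /e: 4

Answer: 4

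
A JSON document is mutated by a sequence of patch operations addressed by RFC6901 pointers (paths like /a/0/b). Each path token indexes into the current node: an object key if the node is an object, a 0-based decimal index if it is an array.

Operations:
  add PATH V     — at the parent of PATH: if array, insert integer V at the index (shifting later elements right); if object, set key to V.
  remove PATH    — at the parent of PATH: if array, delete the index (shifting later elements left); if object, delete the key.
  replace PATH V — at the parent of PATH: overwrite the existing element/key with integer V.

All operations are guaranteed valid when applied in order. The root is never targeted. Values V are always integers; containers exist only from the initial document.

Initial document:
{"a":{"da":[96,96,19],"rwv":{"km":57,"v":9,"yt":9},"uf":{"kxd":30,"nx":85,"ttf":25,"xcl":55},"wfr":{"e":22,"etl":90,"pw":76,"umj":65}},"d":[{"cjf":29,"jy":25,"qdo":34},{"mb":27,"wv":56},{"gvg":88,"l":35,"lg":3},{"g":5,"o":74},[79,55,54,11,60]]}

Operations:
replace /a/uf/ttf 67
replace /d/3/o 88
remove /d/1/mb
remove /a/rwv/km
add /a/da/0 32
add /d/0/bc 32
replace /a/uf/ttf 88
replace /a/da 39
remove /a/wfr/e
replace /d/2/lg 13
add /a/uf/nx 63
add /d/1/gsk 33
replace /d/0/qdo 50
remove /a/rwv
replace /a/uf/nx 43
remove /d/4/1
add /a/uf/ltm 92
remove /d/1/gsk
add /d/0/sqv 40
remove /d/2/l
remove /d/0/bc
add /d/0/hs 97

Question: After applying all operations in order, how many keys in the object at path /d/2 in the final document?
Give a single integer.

Answer: 2

Derivation:
After op 1 (replace /a/uf/ttf 67): {"a":{"da":[96,96,19],"rwv":{"km":57,"v":9,"yt":9},"uf":{"kxd":30,"nx":85,"ttf":67,"xcl":55},"wfr":{"e":22,"etl":90,"pw":76,"umj":65}},"d":[{"cjf":29,"jy":25,"qdo":34},{"mb":27,"wv":56},{"gvg":88,"l":35,"lg":3},{"g":5,"o":74},[79,55,54,11,60]]}
After op 2 (replace /d/3/o 88): {"a":{"da":[96,96,19],"rwv":{"km":57,"v":9,"yt":9},"uf":{"kxd":30,"nx":85,"ttf":67,"xcl":55},"wfr":{"e":22,"etl":90,"pw":76,"umj":65}},"d":[{"cjf":29,"jy":25,"qdo":34},{"mb":27,"wv":56},{"gvg":88,"l":35,"lg":3},{"g":5,"o":88},[79,55,54,11,60]]}
After op 3 (remove /d/1/mb): {"a":{"da":[96,96,19],"rwv":{"km":57,"v":9,"yt":9},"uf":{"kxd":30,"nx":85,"ttf":67,"xcl":55},"wfr":{"e":22,"etl":90,"pw":76,"umj":65}},"d":[{"cjf":29,"jy":25,"qdo":34},{"wv":56},{"gvg":88,"l":35,"lg":3},{"g":5,"o":88},[79,55,54,11,60]]}
After op 4 (remove /a/rwv/km): {"a":{"da":[96,96,19],"rwv":{"v":9,"yt":9},"uf":{"kxd":30,"nx":85,"ttf":67,"xcl":55},"wfr":{"e":22,"etl":90,"pw":76,"umj":65}},"d":[{"cjf":29,"jy":25,"qdo":34},{"wv":56},{"gvg":88,"l":35,"lg":3},{"g":5,"o":88},[79,55,54,11,60]]}
After op 5 (add /a/da/0 32): {"a":{"da":[32,96,96,19],"rwv":{"v":9,"yt":9},"uf":{"kxd":30,"nx":85,"ttf":67,"xcl":55},"wfr":{"e":22,"etl":90,"pw":76,"umj":65}},"d":[{"cjf":29,"jy":25,"qdo":34},{"wv":56},{"gvg":88,"l":35,"lg":3},{"g":5,"o":88},[79,55,54,11,60]]}
After op 6 (add /d/0/bc 32): {"a":{"da":[32,96,96,19],"rwv":{"v":9,"yt":9},"uf":{"kxd":30,"nx":85,"ttf":67,"xcl":55},"wfr":{"e":22,"etl":90,"pw":76,"umj":65}},"d":[{"bc":32,"cjf":29,"jy":25,"qdo":34},{"wv":56},{"gvg":88,"l":35,"lg":3},{"g":5,"o":88},[79,55,54,11,60]]}
After op 7 (replace /a/uf/ttf 88): {"a":{"da":[32,96,96,19],"rwv":{"v":9,"yt":9},"uf":{"kxd":30,"nx":85,"ttf":88,"xcl":55},"wfr":{"e":22,"etl":90,"pw":76,"umj":65}},"d":[{"bc":32,"cjf":29,"jy":25,"qdo":34},{"wv":56},{"gvg":88,"l":35,"lg":3},{"g":5,"o":88},[79,55,54,11,60]]}
After op 8 (replace /a/da 39): {"a":{"da":39,"rwv":{"v":9,"yt":9},"uf":{"kxd":30,"nx":85,"ttf":88,"xcl":55},"wfr":{"e":22,"etl":90,"pw":76,"umj":65}},"d":[{"bc":32,"cjf":29,"jy":25,"qdo":34},{"wv":56},{"gvg":88,"l":35,"lg":3},{"g":5,"o":88},[79,55,54,11,60]]}
After op 9 (remove /a/wfr/e): {"a":{"da":39,"rwv":{"v":9,"yt":9},"uf":{"kxd":30,"nx":85,"ttf":88,"xcl":55},"wfr":{"etl":90,"pw":76,"umj":65}},"d":[{"bc":32,"cjf":29,"jy":25,"qdo":34},{"wv":56},{"gvg":88,"l":35,"lg":3},{"g":5,"o":88},[79,55,54,11,60]]}
After op 10 (replace /d/2/lg 13): {"a":{"da":39,"rwv":{"v":9,"yt":9},"uf":{"kxd":30,"nx":85,"ttf":88,"xcl":55},"wfr":{"etl":90,"pw":76,"umj":65}},"d":[{"bc":32,"cjf":29,"jy":25,"qdo":34},{"wv":56},{"gvg":88,"l":35,"lg":13},{"g":5,"o":88},[79,55,54,11,60]]}
After op 11 (add /a/uf/nx 63): {"a":{"da":39,"rwv":{"v":9,"yt":9},"uf":{"kxd":30,"nx":63,"ttf":88,"xcl":55},"wfr":{"etl":90,"pw":76,"umj":65}},"d":[{"bc":32,"cjf":29,"jy":25,"qdo":34},{"wv":56},{"gvg":88,"l":35,"lg":13},{"g":5,"o":88},[79,55,54,11,60]]}
After op 12 (add /d/1/gsk 33): {"a":{"da":39,"rwv":{"v":9,"yt":9},"uf":{"kxd":30,"nx":63,"ttf":88,"xcl":55},"wfr":{"etl":90,"pw":76,"umj":65}},"d":[{"bc":32,"cjf":29,"jy":25,"qdo":34},{"gsk":33,"wv":56},{"gvg":88,"l":35,"lg":13},{"g":5,"o":88},[79,55,54,11,60]]}
After op 13 (replace /d/0/qdo 50): {"a":{"da":39,"rwv":{"v":9,"yt":9},"uf":{"kxd":30,"nx":63,"ttf":88,"xcl":55},"wfr":{"etl":90,"pw":76,"umj":65}},"d":[{"bc":32,"cjf":29,"jy":25,"qdo":50},{"gsk":33,"wv":56},{"gvg":88,"l":35,"lg":13},{"g":5,"o":88},[79,55,54,11,60]]}
After op 14 (remove /a/rwv): {"a":{"da":39,"uf":{"kxd":30,"nx":63,"ttf":88,"xcl":55},"wfr":{"etl":90,"pw":76,"umj":65}},"d":[{"bc":32,"cjf":29,"jy":25,"qdo":50},{"gsk":33,"wv":56},{"gvg":88,"l":35,"lg":13},{"g":5,"o":88},[79,55,54,11,60]]}
After op 15 (replace /a/uf/nx 43): {"a":{"da":39,"uf":{"kxd":30,"nx":43,"ttf":88,"xcl":55},"wfr":{"etl":90,"pw":76,"umj":65}},"d":[{"bc":32,"cjf":29,"jy":25,"qdo":50},{"gsk":33,"wv":56},{"gvg":88,"l":35,"lg":13},{"g":5,"o":88},[79,55,54,11,60]]}
After op 16 (remove /d/4/1): {"a":{"da":39,"uf":{"kxd":30,"nx":43,"ttf":88,"xcl":55},"wfr":{"etl":90,"pw":76,"umj":65}},"d":[{"bc":32,"cjf":29,"jy":25,"qdo":50},{"gsk":33,"wv":56},{"gvg":88,"l":35,"lg":13},{"g":5,"o":88},[79,54,11,60]]}
After op 17 (add /a/uf/ltm 92): {"a":{"da":39,"uf":{"kxd":30,"ltm":92,"nx":43,"ttf":88,"xcl":55},"wfr":{"etl":90,"pw":76,"umj":65}},"d":[{"bc":32,"cjf":29,"jy":25,"qdo":50},{"gsk":33,"wv":56},{"gvg":88,"l":35,"lg":13},{"g":5,"o":88},[79,54,11,60]]}
After op 18 (remove /d/1/gsk): {"a":{"da":39,"uf":{"kxd":30,"ltm":92,"nx":43,"ttf":88,"xcl":55},"wfr":{"etl":90,"pw":76,"umj":65}},"d":[{"bc":32,"cjf":29,"jy":25,"qdo":50},{"wv":56},{"gvg":88,"l":35,"lg":13},{"g":5,"o":88},[79,54,11,60]]}
After op 19 (add /d/0/sqv 40): {"a":{"da":39,"uf":{"kxd":30,"ltm":92,"nx":43,"ttf":88,"xcl":55},"wfr":{"etl":90,"pw":76,"umj":65}},"d":[{"bc":32,"cjf":29,"jy":25,"qdo":50,"sqv":40},{"wv":56},{"gvg":88,"l":35,"lg":13},{"g":5,"o":88},[79,54,11,60]]}
After op 20 (remove /d/2/l): {"a":{"da":39,"uf":{"kxd":30,"ltm":92,"nx":43,"ttf":88,"xcl":55},"wfr":{"etl":90,"pw":76,"umj":65}},"d":[{"bc":32,"cjf":29,"jy":25,"qdo":50,"sqv":40},{"wv":56},{"gvg":88,"lg":13},{"g":5,"o":88},[79,54,11,60]]}
After op 21 (remove /d/0/bc): {"a":{"da":39,"uf":{"kxd":30,"ltm":92,"nx":43,"ttf":88,"xcl":55},"wfr":{"etl":90,"pw":76,"umj":65}},"d":[{"cjf":29,"jy":25,"qdo":50,"sqv":40},{"wv":56},{"gvg":88,"lg":13},{"g":5,"o":88},[79,54,11,60]]}
After op 22 (add /d/0/hs 97): {"a":{"da":39,"uf":{"kxd":30,"ltm":92,"nx":43,"ttf":88,"xcl":55},"wfr":{"etl":90,"pw":76,"umj":65}},"d":[{"cjf":29,"hs":97,"jy":25,"qdo":50,"sqv":40},{"wv":56},{"gvg":88,"lg":13},{"g":5,"o":88},[79,54,11,60]]}
Size at path /d/2: 2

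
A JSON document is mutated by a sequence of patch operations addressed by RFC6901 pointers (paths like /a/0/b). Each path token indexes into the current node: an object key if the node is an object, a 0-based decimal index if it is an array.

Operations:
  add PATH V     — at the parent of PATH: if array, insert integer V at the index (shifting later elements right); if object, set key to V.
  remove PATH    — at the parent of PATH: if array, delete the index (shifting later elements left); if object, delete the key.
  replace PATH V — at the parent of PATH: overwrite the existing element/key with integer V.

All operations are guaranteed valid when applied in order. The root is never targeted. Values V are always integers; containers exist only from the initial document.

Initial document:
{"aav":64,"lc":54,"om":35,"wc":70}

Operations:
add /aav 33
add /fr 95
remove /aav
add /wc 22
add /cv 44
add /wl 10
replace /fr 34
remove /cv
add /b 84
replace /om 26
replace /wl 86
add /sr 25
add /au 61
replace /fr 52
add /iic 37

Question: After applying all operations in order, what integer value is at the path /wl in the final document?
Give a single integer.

Answer: 86

Derivation:
After op 1 (add /aav 33): {"aav":33,"lc":54,"om":35,"wc":70}
After op 2 (add /fr 95): {"aav":33,"fr":95,"lc":54,"om":35,"wc":70}
After op 3 (remove /aav): {"fr":95,"lc":54,"om":35,"wc":70}
After op 4 (add /wc 22): {"fr":95,"lc":54,"om":35,"wc":22}
After op 5 (add /cv 44): {"cv":44,"fr":95,"lc":54,"om":35,"wc":22}
After op 6 (add /wl 10): {"cv":44,"fr":95,"lc":54,"om":35,"wc":22,"wl":10}
After op 7 (replace /fr 34): {"cv":44,"fr":34,"lc":54,"om":35,"wc":22,"wl":10}
After op 8 (remove /cv): {"fr":34,"lc":54,"om":35,"wc":22,"wl":10}
After op 9 (add /b 84): {"b":84,"fr":34,"lc":54,"om":35,"wc":22,"wl":10}
After op 10 (replace /om 26): {"b":84,"fr":34,"lc":54,"om":26,"wc":22,"wl":10}
After op 11 (replace /wl 86): {"b":84,"fr":34,"lc":54,"om":26,"wc":22,"wl":86}
After op 12 (add /sr 25): {"b":84,"fr":34,"lc":54,"om":26,"sr":25,"wc":22,"wl":86}
After op 13 (add /au 61): {"au":61,"b":84,"fr":34,"lc":54,"om":26,"sr":25,"wc":22,"wl":86}
After op 14 (replace /fr 52): {"au":61,"b":84,"fr":52,"lc":54,"om":26,"sr":25,"wc":22,"wl":86}
After op 15 (add /iic 37): {"au":61,"b":84,"fr":52,"iic":37,"lc":54,"om":26,"sr":25,"wc":22,"wl":86}
Value at /wl: 86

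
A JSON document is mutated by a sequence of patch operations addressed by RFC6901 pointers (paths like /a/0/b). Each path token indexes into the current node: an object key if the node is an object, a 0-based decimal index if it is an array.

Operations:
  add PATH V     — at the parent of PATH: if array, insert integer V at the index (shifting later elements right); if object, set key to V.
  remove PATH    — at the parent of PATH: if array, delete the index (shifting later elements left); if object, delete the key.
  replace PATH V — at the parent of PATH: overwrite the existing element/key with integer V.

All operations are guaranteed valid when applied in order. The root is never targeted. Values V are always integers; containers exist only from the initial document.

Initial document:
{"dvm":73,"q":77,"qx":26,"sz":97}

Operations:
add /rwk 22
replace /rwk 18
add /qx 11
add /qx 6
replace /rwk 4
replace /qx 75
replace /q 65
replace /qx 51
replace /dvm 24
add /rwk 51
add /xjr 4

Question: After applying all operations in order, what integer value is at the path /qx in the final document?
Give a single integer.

After op 1 (add /rwk 22): {"dvm":73,"q":77,"qx":26,"rwk":22,"sz":97}
After op 2 (replace /rwk 18): {"dvm":73,"q":77,"qx":26,"rwk":18,"sz":97}
After op 3 (add /qx 11): {"dvm":73,"q":77,"qx":11,"rwk":18,"sz":97}
After op 4 (add /qx 6): {"dvm":73,"q":77,"qx":6,"rwk":18,"sz":97}
After op 5 (replace /rwk 4): {"dvm":73,"q":77,"qx":6,"rwk":4,"sz":97}
After op 6 (replace /qx 75): {"dvm":73,"q":77,"qx":75,"rwk":4,"sz":97}
After op 7 (replace /q 65): {"dvm":73,"q":65,"qx":75,"rwk":4,"sz":97}
After op 8 (replace /qx 51): {"dvm":73,"q":65,"qx":51,"rwk":4,"sz":97}
After op 9 (replace /dvm 24): {"dvm":24,"q":65,"qx":51,"rwk":4,"sz":97}
After op 10 (add /rwk 51): {"dvm":24,"q":65,"qx":51,"rwk":51,"sz":97}
After op 11 (add /xjr 4): {"dvm":24,"q":65,"qx":51,"rwk":51,"sz":97,"xjr":4}
Value at /qx: 51

Answer: 51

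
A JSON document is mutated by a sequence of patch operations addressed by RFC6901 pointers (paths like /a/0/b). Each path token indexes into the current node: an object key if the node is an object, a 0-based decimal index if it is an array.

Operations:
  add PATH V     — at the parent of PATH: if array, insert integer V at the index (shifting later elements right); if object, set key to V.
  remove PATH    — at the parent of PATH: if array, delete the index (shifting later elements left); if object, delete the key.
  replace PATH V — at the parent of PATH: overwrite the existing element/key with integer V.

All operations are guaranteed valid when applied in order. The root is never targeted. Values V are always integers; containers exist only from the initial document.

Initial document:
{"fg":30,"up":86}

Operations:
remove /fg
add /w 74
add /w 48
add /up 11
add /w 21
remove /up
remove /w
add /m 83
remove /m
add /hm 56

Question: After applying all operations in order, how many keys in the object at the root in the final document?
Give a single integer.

Answer: 1

Derivation:
After op 1 (remove /fg): {"up":86}
After op 2 (add /w 74): {"up":86,"w":74}
After op 3 (add /w 48): {"up":86,"w":48}
After op 4 (add /up 11): {"up":11,"w":48}
After op 5 (add /w 21): {"up":11,"w":21}
After op 6 (remove /up): {"w":21}
After op 7 (remove /w): {}
After op 8 (add /m 83): {"m":83}
After op 9 (remove /m): {}
After op 10 (add /hm 56): {"hm":56}
Size at the root: 1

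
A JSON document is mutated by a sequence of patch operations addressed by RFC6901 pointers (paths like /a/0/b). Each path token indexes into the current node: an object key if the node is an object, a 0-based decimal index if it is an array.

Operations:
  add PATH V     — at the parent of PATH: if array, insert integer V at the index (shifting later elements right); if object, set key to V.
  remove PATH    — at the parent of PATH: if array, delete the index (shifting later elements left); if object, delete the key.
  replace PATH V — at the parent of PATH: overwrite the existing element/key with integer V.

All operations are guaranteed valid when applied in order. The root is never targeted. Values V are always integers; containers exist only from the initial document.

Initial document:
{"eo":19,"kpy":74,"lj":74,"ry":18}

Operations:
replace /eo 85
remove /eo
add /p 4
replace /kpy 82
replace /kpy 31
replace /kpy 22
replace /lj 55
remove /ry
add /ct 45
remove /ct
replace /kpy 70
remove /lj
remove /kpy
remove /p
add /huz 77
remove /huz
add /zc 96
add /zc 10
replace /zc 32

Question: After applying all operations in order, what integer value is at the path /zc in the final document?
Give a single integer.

Answer: 32

Derivation:
After op 1 (replace /eo 85): {"eo":85,"kpy":74,"lj":74,"ry":18}
After op 2 (remove /eo): {"kpy":74,"lj":74,"ry":18}
After op 3 (add /p 4): {"kpy":74,"lj":74,"p":4,"ry":18}
After op 4 (replace /kpy 82): {"kpy":82,"lj":74,"p":4,"ry":18}
After op 5 (replace /kpy 31): {"kpy":31,"lj":74,"p":4,"ry":18}
After op 6 (replace /kpy 22): {"kpy":22,"lj":74,"p":4,"ry":18}
After op 7 (replace /lj 55): {"kpy":22,"lj":55,"p":4,"ry":18}
After op 8 (remove /ry): {"kpy":22,"lj":55,"p":4}
After op 9 (add /ct 45): {"ct":45,"kpy":22,"lj":55,"p":4}
After op 10 (remove /ct): {"kpy":22,"lj":55,"p":4}
After op 11 (replace /kpy 70): {"kpy":70,"lj":55,"p":4}
After op 12 (remove /lj): {"kpy":70,"p":4}
After op 13 (remove /kpy): {"p":4}
After op 14 (remove /p): {}
After op 15 (add /huz 77): {"huz":77}
After op 16 (remove /huz): {}
After op 17 (add /zc 96): {"zc":96}
After op 18 (add /zc 10): {"zc":10}
After op 19 (replace /zc 32): {"zc":32}
Value at /zc: 32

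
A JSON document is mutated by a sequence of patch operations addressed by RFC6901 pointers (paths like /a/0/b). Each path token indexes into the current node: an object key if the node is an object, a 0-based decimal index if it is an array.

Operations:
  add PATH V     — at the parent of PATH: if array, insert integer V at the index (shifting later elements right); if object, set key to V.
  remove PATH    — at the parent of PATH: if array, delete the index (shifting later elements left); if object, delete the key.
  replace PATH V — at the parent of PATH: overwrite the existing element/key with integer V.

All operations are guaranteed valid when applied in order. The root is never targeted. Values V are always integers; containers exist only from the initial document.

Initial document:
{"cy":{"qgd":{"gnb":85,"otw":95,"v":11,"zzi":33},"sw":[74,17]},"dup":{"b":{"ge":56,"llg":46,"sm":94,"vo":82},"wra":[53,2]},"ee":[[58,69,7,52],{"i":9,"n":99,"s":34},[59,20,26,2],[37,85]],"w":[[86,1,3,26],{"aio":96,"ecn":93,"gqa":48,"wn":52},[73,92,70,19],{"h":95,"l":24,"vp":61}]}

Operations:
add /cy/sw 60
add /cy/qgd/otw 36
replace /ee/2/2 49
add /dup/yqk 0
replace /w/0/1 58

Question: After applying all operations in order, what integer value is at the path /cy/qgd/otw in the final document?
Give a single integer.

Answer: 36

Derivation:
After op 1 (add /cy/sw 60): {"cy":{"qgd":{"gnb":85,"otw":95,"v":11,"zzi":33},"sw":60},"dup":{"b":{"ge":56,"llg":46,"sm":94,"vo":82},"wra":[53,2]},"ee":[[58,69,7,52],{"i":9,"n":99,"s":34},[59,20,26,2],[37,85]],"w":[[86,1,3,26],{"aio":96,"ecn":93,"gqa":48,"wn":52},[73,92,70,19],{"h":95,"l":24,"vp":61}]}
After op 2 (add /cy/qgd/otw 36): {"cy":{"qgd":{"gnb":85,"otw":36,"v":11,"zzi":33},"sw":60},"dup":{"b":{"ge":56,"llg":46,"sm":94,"vo":82},"wra":[53,2]},"ee":[[58,69,7,52],{"i":9,"n":99,"s":34},[59,20,26,2],[37,85]],"w":[[86,1,3,26],{"aio":96,"ecn":93,"gqa":48,"wn":52},[73,92,70,19],{"h":95,"l":24,"vp":61}]}
After op 3 (replace /ee/2/2 49): {"cy":{"qgd":{"gnb":85,"otw":36,"v":11,"zzi":33},"sw":60},"dup":{"b":{"ge":56,"llg":46,"sm":94,"vo":82},"wra":[53,2]},"ee":[[58,69,7,52],{"i":9,"n":99,"s":34},[59,20,49,2],[37,85]],"w":[[86,1,3,26],{"aio":96,"ecn":93,"gqa":48,"wn":52},[73,92,70,19],{"h":95,"l":24,"vp":61}]}
After op 4 (add /dup/yqk 0): {"cy":{"qgd":{"gnb":85,"otw":36,"v":11,"zzi":33},"sw":60},"dup":{"b":{"ge":56,"llg":46,"sm":94,"vo":82},"wra":[53,2],"yqk":0},"ee":[[58,69,7,52],{"i":9,"n":99,"s":34},[59,20,49,2],[37,85]],"w":[[86,1,3,26],{"aio":96,"ecn":93,"gqa":48,"wn":52},[73,92,70,19],{"h":95,"l":24,"vp":61}]}
After op 5 (replace /w/0/1 58): {"cy":{"qgd":{"gnb":85,"otw":36,"v":11,"zzi":33},"sw":60},"dup":{"b":{"ge":56,"llg":46,"sm":94,"vo":82},"wra":[53,2],"yqk":0},"ee":[[58,69,7,52],{"i":9,"n":99,"s":34},[59,20,49,2],[37,85]],"w":[[86,58,3,26],{"aio":96,"ecn":93,"gqa":48,"wn":52},[73,92,70,19],{"h":95,"l":24,"vp":61}]}
Value at /cy/qgd/otw: 36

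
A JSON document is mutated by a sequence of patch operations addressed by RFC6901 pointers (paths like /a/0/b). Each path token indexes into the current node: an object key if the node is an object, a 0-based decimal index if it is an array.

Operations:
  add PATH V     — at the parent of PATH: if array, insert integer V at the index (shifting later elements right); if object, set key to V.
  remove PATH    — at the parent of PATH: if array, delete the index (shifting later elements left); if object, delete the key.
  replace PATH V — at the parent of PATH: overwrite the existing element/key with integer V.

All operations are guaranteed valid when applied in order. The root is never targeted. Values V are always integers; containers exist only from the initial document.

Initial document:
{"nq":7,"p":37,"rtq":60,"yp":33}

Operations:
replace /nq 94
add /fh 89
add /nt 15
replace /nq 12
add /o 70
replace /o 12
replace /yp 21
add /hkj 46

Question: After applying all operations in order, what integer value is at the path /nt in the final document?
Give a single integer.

Answer: 15

Derivation:
After op 1 (replace /nq 94): {"nq":94,"p":37,"rtq":60,"yp":33}
After op 2 (add /fh 89): {"fh":89,"nq":94,"p":37,"rtq":60,"yp":33}
After op 3 (add /nt 15): {"fh":89,"nq":94,"nt":15,"p":37,"rtq":60,"yp":33}
After op 4 (replace /nq 12): {"fh":89,"nq":12,"nt":15,"p":37,"rtq":60,"yp":33}
After op 5 (add /o 70): {"fh":89,"nq":12,"nt":15,"o":70,"p":37,"rtq":60,"yp":33}
After op 6 (replace /o 12): {"fh":89,"nq":12,"nt":15,"o":12,"p":37,"rtq":60,"yp":33}
After op 7 (replace /yp 21): {"fh":89,"nq":12,"nt":15,"o":12,"p":37,"rtq":60,"yp":21}
After op 8 (add /hkj 46): {"fh":89,"hkj":46,"nq":12,"nt":15,"o":12,"p":37,"rtq":60,"yp":21}
Value at /nt: 15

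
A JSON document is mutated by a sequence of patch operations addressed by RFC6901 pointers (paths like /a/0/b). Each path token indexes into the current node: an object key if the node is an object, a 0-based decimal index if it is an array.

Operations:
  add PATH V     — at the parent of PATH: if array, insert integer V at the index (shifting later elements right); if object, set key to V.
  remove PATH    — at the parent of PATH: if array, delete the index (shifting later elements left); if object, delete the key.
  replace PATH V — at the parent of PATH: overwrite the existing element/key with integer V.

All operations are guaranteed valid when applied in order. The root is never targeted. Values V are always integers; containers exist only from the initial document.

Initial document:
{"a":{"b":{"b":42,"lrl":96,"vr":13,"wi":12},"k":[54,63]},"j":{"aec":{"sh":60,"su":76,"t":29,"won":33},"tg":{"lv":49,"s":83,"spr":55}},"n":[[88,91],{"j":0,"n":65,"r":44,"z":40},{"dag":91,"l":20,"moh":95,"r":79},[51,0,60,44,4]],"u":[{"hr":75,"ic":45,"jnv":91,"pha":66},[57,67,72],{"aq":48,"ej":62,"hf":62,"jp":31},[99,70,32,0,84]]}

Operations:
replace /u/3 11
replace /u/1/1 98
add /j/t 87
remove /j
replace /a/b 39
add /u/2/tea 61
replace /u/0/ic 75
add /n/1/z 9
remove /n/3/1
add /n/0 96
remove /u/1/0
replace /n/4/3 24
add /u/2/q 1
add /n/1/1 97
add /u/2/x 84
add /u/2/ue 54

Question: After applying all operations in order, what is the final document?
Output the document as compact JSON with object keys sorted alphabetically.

After op 1 (replace /u/3 11): {"a":{"b":{"b":42,"lrl":96,"vr":13,"wi":12},"k":[54,63]},"j":{"aec":{"sh":60,"su":76,"t":29,"won":33},"tg":{"lv":49,"s":83,"spr":55}},"n":[[88,91],{"j":0,"n":65,"r":44,"z":40},{"dag":91,"l":20,"moh":95,"r":79},[51,0,60,44,4]],"u":[{"hr":75,"ic":45,"jnv":91,"pha":66},[57,67,72],{"aq":48,"ej":62,"hf":62,"jp":31},11]}
After op 2 (replace /u/1/1 98): {"a":{"b":{"b":42,"lrl":96,"vr":13,"wi":12},"k":[54,63]},"j":{"aec":{"sh":60,"su":76,"t":29,"won":33},"tg":{"lv":49,"s":83,"spr":55}},"n":[[88,91],{"j":0,"n":65,"r":44,"z":40},{"dag":91,"l":20,"moh":95,"r":79},[51,0,60,44,4]],"u":[{"hr":75,"ic":45,"jnv":91,"pha":66},[57,98,72],{"aq":48,"ej":62,"hf":62,"jp":31},11]}
After op 3 (add /j/t 87): {"a":{"b":{"b":42,"lrl":96,"vr":13,"wi":12},"k":[54,63]},"j":{"aec":{"sh":60,"su":76,"t":29,"won":33},"t":87,"tg":{"lv":49,"s":83,"spr":55}},"n":[[88,91],{"j":0,"n":65,"r":44,"z":40},{"dag":91,"l":20,"moh":95,"r":79},[51,0,60,44,4]],"u":[{"hr":75,"ic":45,"jnv":91,"pha":66},[57,98,72],{"aq":48,"ej":62,"hf":62,"jp":31},11]}
After op 4 (remove /j): {"a":{"b":{"b":42,"lrl":96,"vr":13,"wi":12},"k":[54,63]},"n":[[88,91],{"j":0,"n":65,"r":44,"z":40},{"dag":91,"l":20,"moh":95,"r":79},[51,0,60,44,4]],"u":[{"hr":75,"ic":45,"jnv":91,"pha":66},[57,98,72],{"aq":48,"ej":62,"hf":62,"jp":31},11]}
After op 5 (replace /a/b 39): {"a":{"b":39,"k":[54,63]},"n":[[88,91],{"j":0,"n":65,"r":44,"z":40},{"dag":91,"l":20,"moh":95,"r":79},[51,0,60,44,4]],"u":[{"hr":75,"ic":45,"jnv":91,"pha":66},[57,98,72],{"aq":48,"ej":62,"hf":62,"jp":31},11]}
After op 6 (add /u/2/tea 61): {"a":{"b":39,"k":[54,63]},"n":[[88,91],{"j":0,"n":65,"r":44,"z":40},{"dag":91,"l":20,"moh":95,"r":79},[51,0,60,44,4]],"u":[{"hr":75,"ic":45,"jnv":91,"pha":66},[57,98,72],{"aq":48,"ej":62,"hf":62,"jp":31,"tea":61},11]}
After op 7 (replace /u/0/ic 75): {"a":{"b":39,"k":[54,63]},"n":[[88,91],{"j":0,"n":65,"r":44,"z":40},{"dag":91,"l":20,"moh":95,"r":79},[51,0,60,44,4]],"u":[{"hr":75,"ic":75,"jnv":91,"pha":66},[57,98,72],{"aq":48,"ej":62,"hf":62,"jp":31,"tea":61},11]}
After op 8 (add /n/1/z 9): {"a":{"b":39,"k":[54,63]},"n":[[88,91],{"j":0,"n":65,"r":44,"z":9},{"dag":91,"l":20,"moh":95,"r":79},[51,0,60,44,4]],"u":[{"hr":75,"ic":75,"jnv":91,"pha":66},[57,98,72],{"aq":48,"ej":62,"hf":62,"jp":31,"tea":61},11]}
After op 9 (remove /n/3/1): {"a":{"b":39,"k":[54,63]},"n":[[88,91],{"j":0,"n":65,"r":44,"z":9},{"dag":91,"l":20,"moh":95,"r":79},[51,60,44,4]],"u":[{"hr":75,"ic":75,"jnv":91,"pha":66},[57,98,72],{"aq":48,"ej":62,"hf":62,"jp":31,"tea":61},11]}
After op 10 (add /n/0 96): {"a":{"b":39,"k":[54,63]},"n":[96,[88,91],{"j":0,"n":65,"r":44,"z":9},{"dag":91,"l":20,"moh":95,"r":79},[51,60,44,4]],"u":[{"hr":75,"ic":75,"jnv":91,"pha":66},[57,98,72],{"aq":48,"ej":62,"hf":62,"jp":31,"tea":61},11]}
After op 11 (remove /u/1/0): {"a":{"b":39,"k":[54,63]},"n":[96,[88,91],{"j":0,"n":65,"r":44,"z":9},{"dag":91,"l":20,"moh":95,"r":79},[51,60,44,4]],"u":[{"hr":75,"ic":75,"jnv":91,"pha":66},[98,72],{"aq":48,"ej":62,"hf":62,"jp":31,"tea":61},11]}
After op 12 (replace /n/4/3 24): {"a":{"b":39,"k":[54,63]},"n":[96,[88,91],{"j":0,"n":65,"r":44,"z":9},{"dag":91,"l":20,"moh":95,"r":79},[51,60,44,24]],"u":[{"hr":75,"ic":75,"jnv":91,"pha":66},[98,72],{"aq":48,"ej":62,"hf":62,"jp":31,"tea":61},11]}
After op 13 (add /u/2/q 1): {"a":{"b":39,"k":[54,63]},"n":[96,[88,91],{"j":0,"n":65,"r":44,"z":9},{"dag":91,"l":20,"moh":95,"r":79},[51,60,44,24]],"u":[{"hr":75,"ic":75,"jnv":91,"pha":66},[98,72],{"aq":48,"ej":62,"hf":62,"jp":31,"q":1,"tea":61},11]}
After op 14 (add /n/1/1 97): {"a":{"b":39,"k":[54,63]},"n":[96,[88,97,91],{"j":0,"n":65,"r":44,"z":9},{"dag":91,"l":20,"moh":95,"r":79},[51,60,44,24]],"u":[{"hr":75,"ic":75,"jnv":91,"pha":66},[98,72],{"aq":48,"ej":62,"hf":62,"jp":31,"q":1,"tea":61},11]}
After op 15 (add /u/2/x 84): {"a":{"b":39,"k":[54,63]},"n":[96,[88,97,91],{"j":0,"n":65,"r":44,"z":9},{"dag":91,"l":20,"moh":95,"r":79},[51,60,44,24]],"u":[{"hr":75,"ic":75,"jnv":91,"pha":66},[98,72],{"aq":48,"ej":62,"hf":62,"jp":31,"q":1,"tea":61,"x":84},11]}
After op 16 (add /u/2/ue 54): {"a":{"b":39,"k":[54,63]},"n":[96,[88,97,91],{"j":0,"n":65,"r":44,"z":9},{"dag":91,"l":20,"moh":95,"r":79},[51,60,44,24]],"u":[{"hr":75,"ic":75,"jnv":91,"pha":66},[98,72],{"aq":48,"ej":62,"hf":62,"jp":31,"q":1,"tea":61,"ue":54,"x":84},11]}

Answer: {"a":{"b":39,"k":[54,63]},"n":[96,[88,97,91],{"j":0,"n":65,"r":44,"z":9},{"dag":91,"l":20,"moh":95,"r":79},[51,60,44,24]],"u":[{"hr":75,"ic":75,"jnv":91,"pha":66},[98,72],{"aq":48,"ej":62,"hf":62,"jp":31,"q":1,"tea":61,"ue":54,"x":84},11]}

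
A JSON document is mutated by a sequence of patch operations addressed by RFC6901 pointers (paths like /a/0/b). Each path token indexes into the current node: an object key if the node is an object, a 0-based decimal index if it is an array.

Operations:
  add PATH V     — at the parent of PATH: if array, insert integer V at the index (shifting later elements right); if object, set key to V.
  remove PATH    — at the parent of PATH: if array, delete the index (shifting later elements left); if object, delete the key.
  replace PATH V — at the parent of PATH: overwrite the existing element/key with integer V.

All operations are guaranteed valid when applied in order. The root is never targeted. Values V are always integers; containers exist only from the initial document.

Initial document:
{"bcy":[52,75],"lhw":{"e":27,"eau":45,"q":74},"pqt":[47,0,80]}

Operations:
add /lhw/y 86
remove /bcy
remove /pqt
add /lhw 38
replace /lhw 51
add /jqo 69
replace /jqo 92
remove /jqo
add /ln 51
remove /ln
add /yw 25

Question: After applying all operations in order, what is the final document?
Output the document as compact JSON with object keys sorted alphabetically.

Answer: {"lhw":51,"yw":25}

Derivation:
After op 1 (add /lhw/y 86): {"bcy":[52,75],"lhw":{"e":27,"eau":45,"q":74,"y":86},"pqt":[47,0,80]}
After op 2 (remove /bcy): {"lhw":{"e":27,"eau":45,"q":74,"y":86},"pqt":[47,0,80]}
After op 3 (remove /pqt): {"lhw":{"e":27,"eau":45,"q":74,"y":86}}
After op 4 (add /lhw 38): {"lhw":38}
After op 5 (replace /lhw 51): {"lhw":51}
After op 6 (add /jqo 69): {"jqo":69,"lhw":51}
After op 7 (replace /jqo 92): {"jqo":92,"lhw":51}
After op 8 (remove /jqo): {"lhw":51}
After op 9 (add /ln 51): {"lhw":51,"ln":51}
After op 10 (remove /ln): {"lhw":51}
After op 11 (add /yw 25): {"lhw":51,"yw":25}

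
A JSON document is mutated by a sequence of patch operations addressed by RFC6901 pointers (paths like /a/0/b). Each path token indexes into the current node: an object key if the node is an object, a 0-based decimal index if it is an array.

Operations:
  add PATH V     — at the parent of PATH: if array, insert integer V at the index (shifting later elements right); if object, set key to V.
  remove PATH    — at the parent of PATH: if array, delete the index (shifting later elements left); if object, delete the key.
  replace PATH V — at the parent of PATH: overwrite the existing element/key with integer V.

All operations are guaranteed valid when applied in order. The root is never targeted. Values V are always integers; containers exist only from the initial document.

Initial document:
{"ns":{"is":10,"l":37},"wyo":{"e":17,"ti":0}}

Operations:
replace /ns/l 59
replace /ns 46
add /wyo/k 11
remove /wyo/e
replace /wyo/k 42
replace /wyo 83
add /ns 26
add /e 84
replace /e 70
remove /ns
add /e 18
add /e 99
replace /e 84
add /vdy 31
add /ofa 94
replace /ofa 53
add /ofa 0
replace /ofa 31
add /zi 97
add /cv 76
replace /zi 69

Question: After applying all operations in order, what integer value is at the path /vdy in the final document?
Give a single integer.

After op 1 (replace /ns/l 59): {"ns":{"is":10,"l":59},"wyo":{"e":17,"ti":0}}
After op 2 (replace /ns 46): {"ns":46,"wyo":{"e":17,"ti":0}}
After op 3 (add /wyo/k 11): {"ns":46,"wyo":{"e":17,"k":11,"ti":0}}
After op 4 (remove /wyo/e): {"ns":46,"wyo":{"k":11,"ti":0}}
After op 5 (replace /wyo/k 42): {"ns":46,"wyo":{"k":42,"ti":0}}
After op 6 (replace /wyo 83): {"ns":46,"wyo":83}
After op 7 (add /ns 26): {"ns":26,"wyo":83}
After op 8 (add /e 84): {"e":84,"ns":26,"wyo":83}
After op 9 (replace /e 70): {"e":70,"ns":26,"wyo":83}
After op 10 (remove /ns): {"e":70,"wyo":83}
After op 11 (add /e 18): {"e":18,"wyo":83}
After op 12 (add /e 99): {"e":99,"wyo":83}
After op 13 (replace /e 84): {"e":84,"wyo":83}
After op 14 (add /vdy 31): {"e":84,"vdy":31,"wyo":83}
After op 15 (add /ofa 94): {"e":84,"ofa":94,"vdy":31,"wyo":83}
After op 16 (replace /ofa 53): {"e":84,"ofa":53,"vdy":31,"wyo":83}
After op 17 (add /ofa 0): {"e":84,"ofa":0,"vdy":31,"wyo":83}
After op 18 (replace /ofa 31): {"e":84,"ofa":31,"vdy":31,"wyo":83}
After op 19 (add /zi 97): {"e":84,"ofa":31,"vdy":31,"wyo":83,"zi":97}
After op 20 (add /cv 76): {"cv":76,"e":84,"ofa":31,"vdy":31,"wyo":83,"zi":97}
After op 21 (replace /zi 69): {"cv":76,"e":84,"ofa":31,"vdy":31,"wyo":83,"zi":69}
Value at /vdy: 31

Answer: 31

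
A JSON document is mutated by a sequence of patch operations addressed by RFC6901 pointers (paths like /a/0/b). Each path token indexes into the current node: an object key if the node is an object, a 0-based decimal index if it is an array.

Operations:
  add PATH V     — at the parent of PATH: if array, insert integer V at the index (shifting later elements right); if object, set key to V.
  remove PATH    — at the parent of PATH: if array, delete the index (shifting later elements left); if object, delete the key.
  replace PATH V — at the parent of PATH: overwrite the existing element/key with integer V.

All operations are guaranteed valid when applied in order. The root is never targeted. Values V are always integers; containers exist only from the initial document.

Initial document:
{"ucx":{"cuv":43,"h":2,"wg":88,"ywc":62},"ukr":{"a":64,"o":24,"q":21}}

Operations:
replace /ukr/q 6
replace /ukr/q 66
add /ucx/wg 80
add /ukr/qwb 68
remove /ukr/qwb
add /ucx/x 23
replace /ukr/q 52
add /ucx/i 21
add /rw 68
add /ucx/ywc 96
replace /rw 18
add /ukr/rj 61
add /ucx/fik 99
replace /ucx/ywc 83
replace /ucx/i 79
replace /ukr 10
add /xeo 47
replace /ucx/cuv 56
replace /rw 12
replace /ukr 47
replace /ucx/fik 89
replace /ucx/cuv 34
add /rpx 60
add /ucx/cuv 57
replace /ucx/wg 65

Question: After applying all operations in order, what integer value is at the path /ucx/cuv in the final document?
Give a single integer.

After op 1 (replace /ukr/q 6): {"ucx":{"cuv":43,"h":2,"wg":88,"ywc":62},"ukr":{"a":64,"o":24,"q":6}}
After op 2 (replace /ukr/q 66): {"ucx":{"cuv":43,"h":2,"wg":88,"ywc":62},"ukr":{"a":64,"o":24,"q":66}}
After op 3 (add /ucx/wg 80): {"ucx":{"cuv":43,"h":2,"wg":80,"ywc":62},"ukr":{"a":64,"o":24,"q":66}}
After op 4 (add /ukr/qwb 68): {"ucx":{"cuv":43,"h":2,"wg":80,"ywc":62},"ukr":{"a":64,"o":24,"q":66,"qwb":68}}
After op 5 (remove /ukr/qwb): {"ucx":{"cuv":43,"h":2,"wg":80,"ywc":62},"ukr":{"a":64,"o":24,"q":66}}
After op 6 (add /ucx/x 23): {"ucx":{"cuv":43,"h":2,"wg":80,"x":23,"ywc":62},"ukr":{"a":64,"o":24,"q":66}}
After op 7 (replace /ukr/q 52): {"ucx":{"cuv":43,"h":2,"wg":80,"x":23,"ywc":62},"ukr":{"a":64,"o":24,"q":52}}
After op 8 (add /ucx/i 21): {"ucx":{"cuv":43,"h":2,"i":21,"wg":80,"x":23,"ywc":62},"ukr":{"a":64,"o":24,"q":52}}
After op 9 (add /rw 68): {"rw":68,"ucx":{"cuv":43,"h":2,"i":21,"wg":80,"x":23,"ywc":62},"ukr":{"a":64,"o":24,"q":52}}
After op 10 (add /ucx/ywc 96): {"rw":68,"ucx":{"cuv":43,"h":2,"i":21,"wg":80,"x":23,"ywc":96},"ukr":{"a":64,"o":24,"q":52}}
After op 11 (replace /rw 18): {"rw":18,"ucx":{"cuv":43,"h":2,"i":21,"wg":80,"x":23,"ywc":96},"ukr":{"a":64,"o":24,"q":52}}
After op 12 (add /ukr/rj 61): {"rw":18,"ucx":{"cuv":43,"h":2,"i":21,"wg":80,"x":23,"ywc":96},"ukr":{"a":64,"o":24,"q":52,"rj":61}}
After op 13 (add /ucx/fik 99): {"rw":18,"ucx":{"cuv":43,"fik":99,"h":2,"i":21,"wg":80,"x":23,"ywc":96},"ukr":{"a":64,"o":24,"q":52,"rj":61}}
After op 14 (replace /ucx/ywc 83): {"rw":18,"ucx":{"cuv":43,"fik":99,"h":2,"i":21,"wg":80,"x":23,"ywc":83},"ukr":{"a":64,"o":24,"q":52,"rj":61}}
After op 15 (replace /ucx/i 79): {"rw":18,"ucx":{"cuv":43,"fik":99,"h":2,"i":79,"wg":80,"x":23,"ywc":83},"ukr":{"a":64,"o":24,"q":52,"rj":61}}
After op 16 (replace /ukr 10): {"rw":18,"ucx":{"cuv":43,"fik":99,"h":2,"i":79,"wg":80,"x":23,"ywc":83},"ukr":10}
After op 17 (add /xeo 47): {"rw":18,"ucx":{"cuv":43,"fik":99,"h":2,"i":79,"wg":80,"x":23,"ywc":83},"ukr":10,"xeo":47}
After op 18 (replace /ucx/cuv 56): {"rw":18,"ucx":{"cuv":56,"fik":99,"h":2,"i":79,"wg":80,"x":23,"ywc":83},"ukr":10,"xeo":47}
After op 19 (replace /rw 12): {"rw":12,"ucx":{"cuv":56,"fik":99,"h":2,"i":79,"wg":80,"x":23,"ywc":83},"ukr":10,"xeo":47}
After op 20 (replace /ukr 47): {"rw":12,"ucx":{"cuv":56,"fik":99,"h":2,"i":79,"wg":80,"x":23,"ywc":83},"ukr":47,"xeo":47}
After op 21 (replace /ucx/fik 89): {"rw":12,"ucx":{"cuv":56,"fik":89,"h":2,"i":79,"wg":80,"x":23,"ywc":83},"ukr":47,"xeo":47}
After op 22 (replace /ucx/cuv 34): {"rw":12,"ucx":{"cuv":34,"fik":89,"h":2,"i":79,"wg":80,"x":23,"ywc":83},"ukr":47,"xeo":47}
After op 23 (add /rpx 60): {"rpx":60,"rw":12,"ucx":{"cuv":34,"fik":89,"h":2,"i":79,"wg":80,"x":23,"ywc":83},"ukr":47,"xeo":47}
After op 24 (add /ucx/cuv 57): {"rpx":60,"rw":12,"ucx":{"cuv":57,"fik":89,"h":2,"i":79,"wg":80,"x":23,"ywc":83},"ukr":47,"xeo":47}
After op 25 (replace /ucx/wg 65): {"rpx":60,"rw":12,"ucx":{"cuv":57,"fik":89,"h":2,"i":79,"wg":65,"x":23,"ywc":83},"ukr":47,"xeo":47}
Value at /ucx/cuv: 57

Answer: 57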